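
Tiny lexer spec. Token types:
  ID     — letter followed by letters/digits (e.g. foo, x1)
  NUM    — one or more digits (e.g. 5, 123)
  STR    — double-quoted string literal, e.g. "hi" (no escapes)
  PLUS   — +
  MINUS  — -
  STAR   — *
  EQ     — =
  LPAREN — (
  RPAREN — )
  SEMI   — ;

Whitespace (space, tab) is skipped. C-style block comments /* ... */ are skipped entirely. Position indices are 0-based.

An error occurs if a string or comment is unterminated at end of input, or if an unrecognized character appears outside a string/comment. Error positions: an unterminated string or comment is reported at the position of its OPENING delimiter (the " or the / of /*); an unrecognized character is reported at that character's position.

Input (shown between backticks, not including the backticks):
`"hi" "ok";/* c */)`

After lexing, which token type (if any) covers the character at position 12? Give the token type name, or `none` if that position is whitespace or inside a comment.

Answer: none

Derivation:
pos=0: enter STRING mode
pos=0: emit STR "hi" (now at pos=4)
pos=5: enter STRING mode
pos=5: emit STR "ok" (now at pos=9)
pos=9: emit SEMI ';'
pos=10: enter COMMENT mode (saw '/*')
exit COMMENT mode (now at pos=17)
pos=17: emit RPAREN ')'
DONE. 4 tokens: [STR, STR, SEMI, RPAREN]
Position 12: char is ' ' -> none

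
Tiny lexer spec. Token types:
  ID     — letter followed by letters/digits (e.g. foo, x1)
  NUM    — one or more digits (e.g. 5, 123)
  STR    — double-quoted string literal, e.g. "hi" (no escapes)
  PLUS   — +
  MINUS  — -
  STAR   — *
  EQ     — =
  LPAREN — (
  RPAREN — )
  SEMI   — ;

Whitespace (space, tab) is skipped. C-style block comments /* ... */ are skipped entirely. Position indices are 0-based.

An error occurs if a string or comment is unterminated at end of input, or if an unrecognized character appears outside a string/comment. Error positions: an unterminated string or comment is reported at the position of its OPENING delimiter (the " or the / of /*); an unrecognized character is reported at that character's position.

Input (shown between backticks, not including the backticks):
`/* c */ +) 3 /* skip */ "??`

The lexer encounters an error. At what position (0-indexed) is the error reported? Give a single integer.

Answer: 24

Derivation:
pos=0: enter COMMENT mode (saw '/*')
exit COMMENT mode (now at pos=7)
pos=8: emit PLUS '+'
pos=9: emit RPAREN ')'
pos=11: emit NUM '3' (now at pos=12)
pos=13: enter COMMENT mode (saw '/*')
exit COMMENT mode (now at pos=23)
pos=24: enter STRING mode
pos=24: ERROR — unterminated string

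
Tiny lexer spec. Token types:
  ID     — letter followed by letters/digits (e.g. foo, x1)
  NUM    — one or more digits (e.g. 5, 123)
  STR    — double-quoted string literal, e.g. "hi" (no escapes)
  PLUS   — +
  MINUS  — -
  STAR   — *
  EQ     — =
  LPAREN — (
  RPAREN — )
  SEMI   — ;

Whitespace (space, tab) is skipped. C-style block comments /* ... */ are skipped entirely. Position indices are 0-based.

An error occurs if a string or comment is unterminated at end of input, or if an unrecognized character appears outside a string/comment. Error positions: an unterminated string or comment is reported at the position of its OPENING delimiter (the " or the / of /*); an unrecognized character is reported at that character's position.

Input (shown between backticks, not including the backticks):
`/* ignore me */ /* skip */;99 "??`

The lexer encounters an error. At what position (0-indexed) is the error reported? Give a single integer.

Answer: 30

Derivation:
pos=0: enter COMMENT mode (saw '/*')
exit COMMENT mode (now at pos=15)
pos=16: enter COMMENT mode (saw '/*')
exit COMMENT mode (now at pos=26)
pos=26: emit SEMI ';'
pos=27: emit NUM '99' (now at pos=29)
pos=30: enter STRING mode
pos=30: ERROR — unterminated string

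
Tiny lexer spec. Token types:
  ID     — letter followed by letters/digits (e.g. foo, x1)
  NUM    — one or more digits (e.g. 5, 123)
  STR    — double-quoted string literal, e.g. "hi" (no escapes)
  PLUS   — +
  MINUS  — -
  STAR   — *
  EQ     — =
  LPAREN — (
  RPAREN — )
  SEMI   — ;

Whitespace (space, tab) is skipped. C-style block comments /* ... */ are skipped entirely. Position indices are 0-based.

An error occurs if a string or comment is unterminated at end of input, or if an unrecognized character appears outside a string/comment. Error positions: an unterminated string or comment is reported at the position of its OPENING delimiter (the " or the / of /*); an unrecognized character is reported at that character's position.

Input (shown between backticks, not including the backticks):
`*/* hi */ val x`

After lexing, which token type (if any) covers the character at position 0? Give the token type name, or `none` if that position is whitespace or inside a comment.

pos=0: emit STAR '*'
pos=1: enter COMMENT mode (saw '/*')
exit COMMENT mode (now at pos=9)
pos=10: emit ID 'val' (now at pos=13)
pos=14: emit ID 'x' (now at pos=15)
DONE. 3 tokens: [STAR, ID, ID]
Position 0: char is '*' -> STAR

Answer: STAR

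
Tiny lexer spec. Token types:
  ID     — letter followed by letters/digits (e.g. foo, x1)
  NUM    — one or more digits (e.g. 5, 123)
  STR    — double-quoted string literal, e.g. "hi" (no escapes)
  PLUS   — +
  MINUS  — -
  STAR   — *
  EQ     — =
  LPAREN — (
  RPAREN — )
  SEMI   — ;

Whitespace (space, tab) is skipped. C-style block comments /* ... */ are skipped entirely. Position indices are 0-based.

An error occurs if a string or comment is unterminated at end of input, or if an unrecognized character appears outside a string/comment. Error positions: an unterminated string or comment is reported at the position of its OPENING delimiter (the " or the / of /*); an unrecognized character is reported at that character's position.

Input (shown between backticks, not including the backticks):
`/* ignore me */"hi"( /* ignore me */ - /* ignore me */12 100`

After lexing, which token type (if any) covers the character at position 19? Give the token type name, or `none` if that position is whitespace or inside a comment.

pos=0: enter COMMENT mode (saw '/*')
exit COMMENT mode (now at pos=15)
pos=15: enter STRING mode
pos=15: emit STR "hi" (now at pos=19)
pos=19: emit LPAREN '('
pos=21: enter COMMENT mode (saw '/*')
exit COMMENT mode (now at pos=36)
pos=37: emit MINUS '-'
pos=39: enter COMMENT mode (saw '/*')
exit COMMENT mode (now at pos=54)
pos=54: emit NUM '12' (now at pos=56)
pos=57: emit NUM '100' (now at pos=60)
DONE. 5 tokens: [STR, LPAREN, MINUS, NUM, NUM]
Position 19: char is '(' -> LPAREN

Answer: LPAREN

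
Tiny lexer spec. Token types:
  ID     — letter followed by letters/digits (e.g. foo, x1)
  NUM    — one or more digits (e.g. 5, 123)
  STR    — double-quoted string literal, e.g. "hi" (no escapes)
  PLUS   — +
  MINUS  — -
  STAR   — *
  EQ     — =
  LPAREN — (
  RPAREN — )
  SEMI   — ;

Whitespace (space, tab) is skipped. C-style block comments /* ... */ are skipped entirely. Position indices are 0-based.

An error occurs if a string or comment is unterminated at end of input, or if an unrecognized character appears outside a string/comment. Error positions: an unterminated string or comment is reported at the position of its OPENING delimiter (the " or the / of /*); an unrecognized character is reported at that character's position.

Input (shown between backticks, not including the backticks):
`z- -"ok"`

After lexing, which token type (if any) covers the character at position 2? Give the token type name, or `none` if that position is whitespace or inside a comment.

pos=0: emit ID 'z' (now at pos=1)
pos=1: emit MINUS '-'
pos=3: emit MINUS '-'
pos=4: enter STRING mode
pos=4: emit STR "ok" (now at pos=8)
DONE. 4 tokens: [ID, MINUS, MINUS, STR]
Position 2: char is ' ' -> none

Answer: none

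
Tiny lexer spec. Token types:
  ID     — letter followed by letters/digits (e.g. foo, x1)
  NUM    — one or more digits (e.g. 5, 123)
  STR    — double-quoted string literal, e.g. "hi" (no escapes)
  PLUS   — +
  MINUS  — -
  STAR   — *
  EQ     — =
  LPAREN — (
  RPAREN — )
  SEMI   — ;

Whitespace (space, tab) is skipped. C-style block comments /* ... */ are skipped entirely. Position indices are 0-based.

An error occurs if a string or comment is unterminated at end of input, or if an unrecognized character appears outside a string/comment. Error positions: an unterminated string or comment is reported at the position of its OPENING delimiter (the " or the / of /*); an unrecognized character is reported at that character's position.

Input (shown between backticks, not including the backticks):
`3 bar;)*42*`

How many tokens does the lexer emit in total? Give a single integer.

Answer: 7

Derivation:
pos=0: emit NUM '3' (now at pos=1)
pos=2: emit ID 'bar' (now at pos=5)
pos=5: emit SEMI ';'
pos=6: emit RPAREN ')'
pos=7: emit STAR '*'
pos=8: emit NUM '42' (now at pos=10)
pos=10: emit STAR '*'
DONE. 7 tokens: [NUM, ID, SEMI, RPAREN, STAR, NUM, STAR]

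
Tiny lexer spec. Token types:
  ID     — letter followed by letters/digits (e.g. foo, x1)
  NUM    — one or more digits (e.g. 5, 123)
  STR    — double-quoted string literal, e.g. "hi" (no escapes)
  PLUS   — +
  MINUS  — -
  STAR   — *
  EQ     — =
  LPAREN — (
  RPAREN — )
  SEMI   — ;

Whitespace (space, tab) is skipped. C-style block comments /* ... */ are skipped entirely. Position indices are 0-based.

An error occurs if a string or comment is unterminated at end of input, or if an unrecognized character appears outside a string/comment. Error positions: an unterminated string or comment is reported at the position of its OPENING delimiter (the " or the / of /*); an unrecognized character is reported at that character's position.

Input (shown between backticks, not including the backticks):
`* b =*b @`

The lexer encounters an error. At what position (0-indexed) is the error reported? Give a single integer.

Answer: 8

Derivation:
pos=0: emit STAR '*'
pos=2: emit ID 'b' (now at pos=3)
pos=4: emit EQ '='
pos=5: emit STAR '*'
pos=6: emit ID 'b' (now at pos=7)
pos=8: ERROR — unrecognized char '@'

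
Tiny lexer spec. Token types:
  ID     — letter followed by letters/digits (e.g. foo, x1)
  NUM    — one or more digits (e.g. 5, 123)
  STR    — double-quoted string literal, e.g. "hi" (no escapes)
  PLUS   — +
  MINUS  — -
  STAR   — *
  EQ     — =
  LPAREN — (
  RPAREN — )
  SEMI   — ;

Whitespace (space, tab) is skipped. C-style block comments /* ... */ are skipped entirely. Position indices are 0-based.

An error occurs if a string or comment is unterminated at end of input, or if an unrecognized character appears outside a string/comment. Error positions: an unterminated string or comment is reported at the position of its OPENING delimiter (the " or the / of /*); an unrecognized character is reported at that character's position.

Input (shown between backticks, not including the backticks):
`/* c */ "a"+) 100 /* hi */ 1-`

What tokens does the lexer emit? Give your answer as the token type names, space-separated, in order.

Answer: STR PLUS RPAREN NUM NUM MINUS

Derivation:
pos=0: enter COMMENT mode (saw '/*')
exit COMMENT mode (now at pos=7)
pos=8: enter STRING mode
pos=8: emit STR "a" (now at pos=11)
pos=11: emit PLUS '+'
pos=12: emit RPAREN ')'
pos=14: emit NUM '100' (now at pos=17)
pos=18: enter COMMENT mode (saw '/*')
exit COMMENT mode (now at pos=26)
pos=27: emit NUM '1' (now at pos=28)
pos=28: emit MINUS '-'
DONE. 6 tokens: [STR, PLUS, RPAREN, NUM, NUM, MINUS]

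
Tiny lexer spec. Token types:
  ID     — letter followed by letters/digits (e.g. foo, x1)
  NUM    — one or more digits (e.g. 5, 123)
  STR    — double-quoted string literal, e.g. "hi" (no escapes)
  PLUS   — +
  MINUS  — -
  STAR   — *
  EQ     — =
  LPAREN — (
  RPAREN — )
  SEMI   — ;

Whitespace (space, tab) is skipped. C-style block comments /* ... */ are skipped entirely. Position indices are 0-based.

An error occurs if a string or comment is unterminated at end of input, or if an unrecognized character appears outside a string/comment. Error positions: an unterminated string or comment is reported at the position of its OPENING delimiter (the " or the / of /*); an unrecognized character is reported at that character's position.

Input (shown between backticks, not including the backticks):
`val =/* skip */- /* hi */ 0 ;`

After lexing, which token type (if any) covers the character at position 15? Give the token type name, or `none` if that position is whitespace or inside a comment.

Answer: MINUS

Derivation:
pos=0: emit ID 'val' (now at pos=3)
pos=4: emit EQ '='
pos=5: enter COMMENT mode (saw '/*')
exit COMMENT mode (now at pos=15)
pos=15: emit MINUS '-'
pos=17: enter COMMENT mode (saw '/*')
exit COMMENT mode (now at pos=25)
pos=26: emit NUM '0' (now at pos=27)
pos=28: emit SEMI ';'
DONE. 5 tokens: [ID, EQ, MINUS, NUM, SEMI]
Position 15: char is '-' -> MINUS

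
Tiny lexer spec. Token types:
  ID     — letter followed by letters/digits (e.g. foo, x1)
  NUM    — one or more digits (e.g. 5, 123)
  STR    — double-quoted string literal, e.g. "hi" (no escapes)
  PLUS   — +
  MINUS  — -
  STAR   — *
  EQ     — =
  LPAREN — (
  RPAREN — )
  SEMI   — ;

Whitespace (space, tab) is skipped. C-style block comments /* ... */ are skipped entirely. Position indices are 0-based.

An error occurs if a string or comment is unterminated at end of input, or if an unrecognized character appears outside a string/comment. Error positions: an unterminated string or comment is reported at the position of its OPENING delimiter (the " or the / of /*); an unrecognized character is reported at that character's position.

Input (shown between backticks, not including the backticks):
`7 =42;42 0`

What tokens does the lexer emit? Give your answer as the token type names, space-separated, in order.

pos=0: emit NUM '7' (now at pos=1)
pos=2: emit EQ '='
pos=3: emit NUM '42' (now at pos=5)
pos=5: emit SEMI ';'
pos=6: emit NUM '42' (now at pos=8)
pos=9: emit NUM '0' (now at pos=10)
DONE. 6 tokens: [NUM, EQ, NUM, SEMI, NUM, NUM]

Answer: NUM EQ NUM SEMI NUM NUM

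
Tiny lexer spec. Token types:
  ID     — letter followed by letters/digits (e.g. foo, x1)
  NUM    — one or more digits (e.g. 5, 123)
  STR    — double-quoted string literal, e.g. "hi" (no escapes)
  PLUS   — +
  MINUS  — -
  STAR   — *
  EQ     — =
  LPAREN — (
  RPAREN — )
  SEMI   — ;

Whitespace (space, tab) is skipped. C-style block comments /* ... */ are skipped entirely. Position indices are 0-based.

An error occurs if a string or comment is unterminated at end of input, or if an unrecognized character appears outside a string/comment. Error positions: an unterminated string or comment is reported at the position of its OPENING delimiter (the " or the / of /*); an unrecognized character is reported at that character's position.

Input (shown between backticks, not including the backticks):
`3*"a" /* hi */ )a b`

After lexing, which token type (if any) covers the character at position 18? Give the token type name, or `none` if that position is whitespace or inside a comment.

pos=0: emit NUM '3' (now at pos=1)
pos=1: emit STAR '*'
pos=2: enter STRING mode
pos=2: emit STR "a" (now at pos=5)
pos=6: enter COMMENT mode (saw '/*')
exit COMMENT mode (now at pos=14)
pos=15: emit RPAREN ')'
pos=16: emit ID 'a' (now at pos=17)
pos=18: emit ID 'b' (now at pos=19)
DONE. 6 tokens: [NUM, STAR, STR, RPAREN, ID, ID]
Position 18: char is 'b' -> ID

Answer: ID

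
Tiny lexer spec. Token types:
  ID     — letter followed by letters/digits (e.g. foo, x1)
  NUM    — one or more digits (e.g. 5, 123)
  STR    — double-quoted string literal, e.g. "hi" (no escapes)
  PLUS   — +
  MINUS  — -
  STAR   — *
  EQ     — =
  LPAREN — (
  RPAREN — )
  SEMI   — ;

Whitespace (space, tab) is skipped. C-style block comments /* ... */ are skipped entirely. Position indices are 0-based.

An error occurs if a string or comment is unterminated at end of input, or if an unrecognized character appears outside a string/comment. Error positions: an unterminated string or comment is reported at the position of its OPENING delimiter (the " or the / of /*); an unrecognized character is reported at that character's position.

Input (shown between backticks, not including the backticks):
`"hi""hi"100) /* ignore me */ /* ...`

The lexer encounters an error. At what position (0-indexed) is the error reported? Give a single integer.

Answer: 29

Derivation:
pos=0: enter STRING mode
pos=0: emit STR "hi" (now at pos=4)
pos=4: enter STRING mode
pos=4: emit STR "hi" (now at pos=8)
pos=8: emit NUM '100' (now at pos=11)
pos=11: emit RPAREN ')'
pos=13: enter COMMENT mode (saw '/*')
exit COMMENT mode (now at pos=28)
pos=29: enter COMMENT mode (saw '/*')
pos=29: ERROR — unterminated comment (reached EOF)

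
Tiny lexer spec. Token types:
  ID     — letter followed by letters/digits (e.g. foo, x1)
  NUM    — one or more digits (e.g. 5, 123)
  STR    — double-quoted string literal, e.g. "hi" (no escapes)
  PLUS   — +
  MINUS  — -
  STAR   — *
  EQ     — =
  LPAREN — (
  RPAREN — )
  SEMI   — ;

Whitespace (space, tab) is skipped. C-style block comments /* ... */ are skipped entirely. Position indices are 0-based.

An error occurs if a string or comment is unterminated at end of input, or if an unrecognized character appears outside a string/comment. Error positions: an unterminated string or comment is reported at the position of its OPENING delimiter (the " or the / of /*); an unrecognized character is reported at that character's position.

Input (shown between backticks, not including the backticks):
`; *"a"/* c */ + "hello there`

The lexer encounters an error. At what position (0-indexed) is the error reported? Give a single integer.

pos=0: emit SEMI ';'
pos=2: emit STAR '*'
pos=3: enter STRING mode
pos=3: emit STR "a" (now at pos=6)
pos=6: enter COMMENT mode (saw '/*')
exit COMMENT mode (now at pos=13)
pos=14: emit PLUS '+'
pos=16: enter STRING mode
pos=16: ERROR — unterminated string

Answer: 16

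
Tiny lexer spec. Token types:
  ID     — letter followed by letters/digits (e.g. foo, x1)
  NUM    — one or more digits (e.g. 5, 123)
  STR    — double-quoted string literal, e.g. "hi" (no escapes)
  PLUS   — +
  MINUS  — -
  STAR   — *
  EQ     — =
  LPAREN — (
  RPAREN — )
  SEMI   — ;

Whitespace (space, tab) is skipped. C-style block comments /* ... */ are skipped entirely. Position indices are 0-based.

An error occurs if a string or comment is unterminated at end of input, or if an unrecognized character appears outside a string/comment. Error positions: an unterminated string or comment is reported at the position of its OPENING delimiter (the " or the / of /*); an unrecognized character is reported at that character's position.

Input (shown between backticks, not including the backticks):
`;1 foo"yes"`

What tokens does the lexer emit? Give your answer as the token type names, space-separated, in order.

Answer: SEMI NUM ID STR

Derivation:
pos=0: emit SEMI ';'
pos=1: emit NUM '1' (now at pos=2)
pos=3: emit ID 'foo' (now at pos=6)
pos=6: enter STRING mode
pos=6: emit STR "yes" (now at pos=11)
DONE. 4 tokens: [SEMI, NUM, ID, STR]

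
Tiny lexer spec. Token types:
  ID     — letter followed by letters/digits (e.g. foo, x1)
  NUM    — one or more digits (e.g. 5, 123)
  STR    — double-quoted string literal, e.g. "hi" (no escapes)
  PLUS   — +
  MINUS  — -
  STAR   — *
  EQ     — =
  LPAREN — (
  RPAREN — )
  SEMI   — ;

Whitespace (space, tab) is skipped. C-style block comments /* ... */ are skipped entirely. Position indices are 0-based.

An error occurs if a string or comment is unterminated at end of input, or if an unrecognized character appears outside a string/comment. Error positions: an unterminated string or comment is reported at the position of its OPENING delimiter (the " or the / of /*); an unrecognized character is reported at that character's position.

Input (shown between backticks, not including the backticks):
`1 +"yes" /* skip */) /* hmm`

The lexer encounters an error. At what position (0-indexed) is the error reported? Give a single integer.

pos=0: emit NUM '1' (now at pos=1)
pos=2: emit PLUS '+'
pos=3: enter STRING mode
pos=3: emit STR "yes" (now at pos=8)
pos=9: enter COMMENT mode (saw '/*')
exit COMMENT mode (now at pos=19)
pos=19: emit RPAREN ')'
pos=21: enter COMMENT mode (saw '/*')
pos=21: ERROR — unterminated comment (reached EOF)

Answer: 21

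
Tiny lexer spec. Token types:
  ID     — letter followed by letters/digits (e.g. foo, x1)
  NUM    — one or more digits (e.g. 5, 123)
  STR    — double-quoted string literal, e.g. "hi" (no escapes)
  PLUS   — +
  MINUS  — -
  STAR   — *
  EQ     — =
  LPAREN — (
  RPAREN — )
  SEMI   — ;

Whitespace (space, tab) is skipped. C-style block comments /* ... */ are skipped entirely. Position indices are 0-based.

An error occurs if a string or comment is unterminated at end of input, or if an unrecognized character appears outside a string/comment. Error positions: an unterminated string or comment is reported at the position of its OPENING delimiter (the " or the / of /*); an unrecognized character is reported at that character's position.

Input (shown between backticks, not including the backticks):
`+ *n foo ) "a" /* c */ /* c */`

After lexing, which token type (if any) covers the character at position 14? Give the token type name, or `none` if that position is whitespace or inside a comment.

pos=0: emit PLUS '+'
pos=2: emit STAR '*'
pos=3: emit ID 'n' (now at pos=4)
pos=5: emit ID 'foo' (now at pos=8)
pos=9: emit RPAREN ')'
pos=11: enter STRING mode
pos=11: emit STR "a" (now at pos=14)
pos=15: enter COMMENT mode (saw '/*')
exit COMMENT mode (now at pos=22)
pos=23: enter COMMENT mode (saw '/*')
exit COMMENT mode (now at pos=30)
DONE. 6 tokens: [PLUS, STAR, ID, ID, RPAREN, STR]
Position 14: char is ' ' -> none

Answer: none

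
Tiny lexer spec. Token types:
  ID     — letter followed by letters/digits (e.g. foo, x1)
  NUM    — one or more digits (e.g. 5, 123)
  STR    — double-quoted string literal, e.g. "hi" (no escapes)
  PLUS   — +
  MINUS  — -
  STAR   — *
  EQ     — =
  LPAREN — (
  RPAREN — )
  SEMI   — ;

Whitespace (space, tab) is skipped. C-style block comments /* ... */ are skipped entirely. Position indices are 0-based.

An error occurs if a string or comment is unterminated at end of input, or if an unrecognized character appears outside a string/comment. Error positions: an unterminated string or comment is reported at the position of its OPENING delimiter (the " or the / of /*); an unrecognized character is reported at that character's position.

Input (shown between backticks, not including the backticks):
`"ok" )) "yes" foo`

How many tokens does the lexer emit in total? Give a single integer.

pos=0: enter STRING mode
pos=0: emit STR "ok" (now at pos=4)
pos=5: emit RPAREN ')'
pos=6: emit RPAREN ')'
pos=8: enter STRING mode
pos=8: emit STR "yes" (now at pos=13)
pos=14: emit ID 'foo' (now at pos=17)
DONE. 5 tokens: [STR, RPAREN, RPAREN, STR, ID]

Answer: 5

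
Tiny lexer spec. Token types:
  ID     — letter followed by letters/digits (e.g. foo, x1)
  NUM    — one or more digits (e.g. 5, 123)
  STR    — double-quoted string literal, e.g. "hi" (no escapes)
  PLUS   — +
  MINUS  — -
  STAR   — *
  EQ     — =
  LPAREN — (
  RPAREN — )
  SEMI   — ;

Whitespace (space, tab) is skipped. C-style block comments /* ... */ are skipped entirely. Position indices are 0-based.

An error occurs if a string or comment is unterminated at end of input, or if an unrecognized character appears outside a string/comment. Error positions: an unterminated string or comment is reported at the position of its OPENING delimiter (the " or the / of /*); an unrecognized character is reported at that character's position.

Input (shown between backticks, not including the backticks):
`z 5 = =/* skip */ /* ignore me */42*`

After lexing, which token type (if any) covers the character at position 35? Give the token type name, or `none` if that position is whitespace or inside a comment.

pos=0: emit ID 'z' (now at pos=1)
pos=2: emit NUM '5' (now at pos=3)
pos=4: emit EQ '='
pos=6: emit EQ '='
pos=7: enter COMMENT mode (saw '/*')
exit COMMENT mode (now at pos=17)
pos=18: enter COMMENT mode (saw '/*')
exit COMMENT mode (now at pos=33)
pos=33: emit NUM '42' (now at pos=35)
pos=35: emit STAR '*'
DONE. 6 tokens: [ID, NUM, EQ, EQ, NUM, STAR]
Position 35: char is '*' -> STAR

Answer: STAR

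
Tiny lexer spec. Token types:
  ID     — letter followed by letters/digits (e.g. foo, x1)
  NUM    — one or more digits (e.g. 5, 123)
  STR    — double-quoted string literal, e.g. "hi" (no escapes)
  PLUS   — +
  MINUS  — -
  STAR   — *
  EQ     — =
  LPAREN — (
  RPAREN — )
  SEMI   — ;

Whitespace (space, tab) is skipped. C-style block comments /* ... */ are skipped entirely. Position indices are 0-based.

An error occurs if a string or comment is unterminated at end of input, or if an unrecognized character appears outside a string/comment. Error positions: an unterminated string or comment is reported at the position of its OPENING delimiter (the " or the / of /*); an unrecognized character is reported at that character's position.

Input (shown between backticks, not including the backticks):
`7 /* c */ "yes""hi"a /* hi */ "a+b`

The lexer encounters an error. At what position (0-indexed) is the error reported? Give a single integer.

Answer: 30

Derivation:
pos=0: emit NUM '7' (now at pos=1)
pos=2: enter COMMENT mode (saw '/*')
exit COMMENT mode (now at pos=9)
pos=10: enter STRING mode
pos=10: emit STR "yes" (now at pos=15)
pos=15: enter STRING mode
pos=15: emit STR "hi" (now at pos=19)
pos=19: emit ID 'a' (now at pos=20)
pos=21: enter COMMENT mode (saw '/*')
exit COMMENT mode (now at pos=29)
pos=30: enter STRING mode
pos=30: ERROR — unterminated string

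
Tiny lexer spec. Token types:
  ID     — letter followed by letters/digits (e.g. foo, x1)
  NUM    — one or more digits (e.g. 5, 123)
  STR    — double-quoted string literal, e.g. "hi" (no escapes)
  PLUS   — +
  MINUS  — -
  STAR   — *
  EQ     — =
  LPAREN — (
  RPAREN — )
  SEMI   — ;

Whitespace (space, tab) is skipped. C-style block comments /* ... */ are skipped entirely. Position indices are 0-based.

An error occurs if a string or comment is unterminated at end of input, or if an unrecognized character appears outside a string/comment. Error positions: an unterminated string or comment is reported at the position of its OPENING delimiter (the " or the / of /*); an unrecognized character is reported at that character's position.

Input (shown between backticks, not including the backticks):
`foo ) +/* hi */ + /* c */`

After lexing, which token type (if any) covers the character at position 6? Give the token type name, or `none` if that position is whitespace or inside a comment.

pos=0: emit ID 'foo' (now at pos=3)
pos=4: emit RPAREN ')'
pos=6: emit PLUS '+'
pos=7: enter COMMENT mode (saw '/*')
exit COMMENT mode (now at pos=15)
pos=16: emit PLUS '+'
pos=18: enter COMMENT mode (saw '/*')
exit COMMENT mode (now at pos=25)
DONE. 4 tokens: [ID, RPAREN, PLUS, PLUS]
Position 6: char is '+' -> PLUS

Answer: PLUS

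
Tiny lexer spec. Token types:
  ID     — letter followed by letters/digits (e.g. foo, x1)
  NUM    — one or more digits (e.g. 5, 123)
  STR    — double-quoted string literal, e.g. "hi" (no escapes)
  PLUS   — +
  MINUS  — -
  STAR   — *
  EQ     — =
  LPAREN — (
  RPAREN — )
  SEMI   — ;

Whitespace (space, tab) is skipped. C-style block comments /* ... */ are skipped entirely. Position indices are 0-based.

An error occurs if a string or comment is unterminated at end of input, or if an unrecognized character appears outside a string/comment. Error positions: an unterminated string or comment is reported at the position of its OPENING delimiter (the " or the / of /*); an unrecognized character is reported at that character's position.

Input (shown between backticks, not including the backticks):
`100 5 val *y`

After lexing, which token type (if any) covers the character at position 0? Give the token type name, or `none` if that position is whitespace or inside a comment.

pos=0: emit NUM '100' (now at pos=3)
pos=4: emit NUM '5' (now at pos=5)
pos=6: emit ID 'val' (now at pos=9)
pos=10: emit STAR '*'
pos=11: emit ID 'y' (now at pos=12)
DONE. 5 tokens: [NUM, NUM, ID, STAR, ID]
Position 0: char is '1' -> NUM

Answer: NUM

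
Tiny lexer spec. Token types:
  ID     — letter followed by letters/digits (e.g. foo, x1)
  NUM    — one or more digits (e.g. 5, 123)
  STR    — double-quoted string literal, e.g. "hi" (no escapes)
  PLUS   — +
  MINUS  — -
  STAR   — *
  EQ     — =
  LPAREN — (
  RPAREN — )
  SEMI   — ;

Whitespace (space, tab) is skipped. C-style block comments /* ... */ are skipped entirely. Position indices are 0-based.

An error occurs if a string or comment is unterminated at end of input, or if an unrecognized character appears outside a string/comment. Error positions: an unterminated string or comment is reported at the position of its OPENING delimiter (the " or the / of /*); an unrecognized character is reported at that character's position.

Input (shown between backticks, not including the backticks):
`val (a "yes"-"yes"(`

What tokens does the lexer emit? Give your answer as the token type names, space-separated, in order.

Answer: ID LPAREN ID STR MINUS STR LPAREN

Derivation:
pos=0: emit ID 'val' (now at pos=3)
pos=4: emit LPAREN '('
pos=5: emit ID 'a' (now at pos=6)
pos=7: enter STRING mode
pos=7: emit STR "yes" (now at pos=12)
pos=12: emit MINUS '-'
pos=13: enter STRING mode
pos=13: emit STR "yes" (now at pos=18)
pos=18: emit LPAREN '('
DONE. 7 tokens: [ID, LPAREN, ID, STR, MINUS, STR, LPAREN]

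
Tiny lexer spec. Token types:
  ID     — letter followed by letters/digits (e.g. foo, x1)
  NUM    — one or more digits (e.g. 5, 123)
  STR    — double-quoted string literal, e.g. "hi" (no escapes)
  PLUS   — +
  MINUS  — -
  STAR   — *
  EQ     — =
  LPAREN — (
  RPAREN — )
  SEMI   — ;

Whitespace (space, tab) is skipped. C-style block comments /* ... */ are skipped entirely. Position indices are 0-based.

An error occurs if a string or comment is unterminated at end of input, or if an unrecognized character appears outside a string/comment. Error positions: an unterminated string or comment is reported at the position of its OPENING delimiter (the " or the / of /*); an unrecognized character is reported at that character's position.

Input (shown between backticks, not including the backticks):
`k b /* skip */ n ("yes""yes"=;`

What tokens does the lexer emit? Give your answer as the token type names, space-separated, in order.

pos=0: emit ID 'k' (now at pos=1)
pos=2: emit ID 'b' (now at pos=3)
pos=4: enter COMMENT mode (saw '/*')
exit COMMENT mode (now at pos=14)
pos=15: emit ID 'n' (now at pos=16)
pos=17: emit LPAREN '('
pos=18: enter STRING mode
pos=18: emit STR "yes" (now at pos=23)
pos=23: enter STRING mode
pos=23: emit STR "yes" (now at pos=28)
pos=28: emit EQ '='
pos=29: emit SEMI ';'
DONE. 8 tokens: [ID, ID, ID, LPAREN, STR, STR, EQ, SEMI]

Answer: ID ID ID LPAREN STR STR EQ SEMI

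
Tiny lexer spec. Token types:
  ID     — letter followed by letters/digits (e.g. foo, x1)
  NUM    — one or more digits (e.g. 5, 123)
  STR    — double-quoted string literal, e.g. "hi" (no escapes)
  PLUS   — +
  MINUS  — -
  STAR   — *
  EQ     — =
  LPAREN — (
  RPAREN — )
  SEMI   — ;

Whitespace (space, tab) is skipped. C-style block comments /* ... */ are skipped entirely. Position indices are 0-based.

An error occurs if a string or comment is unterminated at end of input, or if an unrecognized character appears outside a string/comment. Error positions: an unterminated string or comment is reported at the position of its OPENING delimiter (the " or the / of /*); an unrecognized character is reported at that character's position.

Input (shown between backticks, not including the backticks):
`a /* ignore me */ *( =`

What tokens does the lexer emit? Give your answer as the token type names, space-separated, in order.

Answer: ID STAR LPAREN EQ

Derivation:
pos=0: emit ID 'a' (now at pos=1)
pos=2: enter COMMENT mode (saw '/*')
exit COMMENT mode (now at pos=17)
pos=18: emit STAR '*'
pos=19: emit LPAREN '('
pos=21: emit EQ '='
DONE. 4 tokens: [ID, STAR, LPAREN, EQ]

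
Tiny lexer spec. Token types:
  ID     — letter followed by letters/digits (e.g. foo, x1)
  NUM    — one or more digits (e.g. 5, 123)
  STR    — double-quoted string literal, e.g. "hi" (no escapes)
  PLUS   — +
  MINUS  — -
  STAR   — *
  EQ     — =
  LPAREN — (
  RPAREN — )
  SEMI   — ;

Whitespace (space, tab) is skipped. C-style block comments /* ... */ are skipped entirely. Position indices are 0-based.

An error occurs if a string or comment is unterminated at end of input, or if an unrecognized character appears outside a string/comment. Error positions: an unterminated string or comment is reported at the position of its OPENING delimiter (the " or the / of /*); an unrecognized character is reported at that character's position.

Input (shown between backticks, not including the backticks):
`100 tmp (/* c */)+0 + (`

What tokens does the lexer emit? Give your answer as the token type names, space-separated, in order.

Answer: NUM ID LPAREN RPAREN PLUS NUM PLUS LPAREN

Derivation:
pos=0: emit NUM '100' (now at pos=3)
pos=4: emit ID 'tmp' (now at pos=7)
pos=8: emit LPAREN '('
pos=9: enter COMMENT mode (saw '/*')
exit COMMENT mode (now at pos=16)
pos=16: emit RPAREN ')'
pos=17: emit PLUS '+'
pos=18: emit NUM '0' (now at pos=19)
pos=20: emit PLUS '+'
pos=22: emit LPAREN '('
DONE. 8 tokens: [NUM, ID, LPAREN, RPAREN, PLUS, NUM, PLUS, LPAREN]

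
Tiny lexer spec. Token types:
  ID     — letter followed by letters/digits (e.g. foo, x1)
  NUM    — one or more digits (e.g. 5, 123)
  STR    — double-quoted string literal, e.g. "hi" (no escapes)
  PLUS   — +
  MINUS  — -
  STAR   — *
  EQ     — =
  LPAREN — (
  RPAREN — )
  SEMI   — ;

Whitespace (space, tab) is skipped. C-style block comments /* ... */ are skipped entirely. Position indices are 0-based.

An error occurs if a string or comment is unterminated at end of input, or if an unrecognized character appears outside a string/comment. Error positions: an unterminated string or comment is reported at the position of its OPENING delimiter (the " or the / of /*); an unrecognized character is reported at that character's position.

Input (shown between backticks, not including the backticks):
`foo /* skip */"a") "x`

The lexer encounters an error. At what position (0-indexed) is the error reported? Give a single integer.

pos=0: emit ID 'foo' (now at pos=3)
pos=4: enter COMMENT mode (saw '/*')
exit COMMENT mode (now at pos=14)
pos=14: enter STRING mode
pos=14: emit STR "a" (now at pos=17)
pos=17: emit RPAREN ')'
pos=19: enter STRING mode
pos=19: ERROR — unterminated string

Answer: 19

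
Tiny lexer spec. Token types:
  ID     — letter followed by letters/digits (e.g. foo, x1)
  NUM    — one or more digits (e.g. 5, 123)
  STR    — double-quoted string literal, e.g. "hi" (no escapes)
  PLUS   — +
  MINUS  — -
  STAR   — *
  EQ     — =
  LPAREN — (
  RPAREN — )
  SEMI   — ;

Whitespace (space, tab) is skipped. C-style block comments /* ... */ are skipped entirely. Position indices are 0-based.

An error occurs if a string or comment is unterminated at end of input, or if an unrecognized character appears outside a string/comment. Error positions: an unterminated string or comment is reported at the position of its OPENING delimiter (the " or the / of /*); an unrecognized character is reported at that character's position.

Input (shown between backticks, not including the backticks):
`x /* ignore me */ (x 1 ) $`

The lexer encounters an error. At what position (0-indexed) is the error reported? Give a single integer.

Answer: 25

Derivation:
pos=0: emit ID 'x' (now at pos=1)
pos=2: enter COMMENT mode (saw '/*')
exit COMMENT mode (now at pos=17)
pos=18: emit LPAREN '('
pos=19: emit ID 'x' (now at pos=20)
pos=21: emit NUM '1' (now at pos=22)
pos=23: emit RPAREN ')'
pos=25: ERROR — unrecognized char '$'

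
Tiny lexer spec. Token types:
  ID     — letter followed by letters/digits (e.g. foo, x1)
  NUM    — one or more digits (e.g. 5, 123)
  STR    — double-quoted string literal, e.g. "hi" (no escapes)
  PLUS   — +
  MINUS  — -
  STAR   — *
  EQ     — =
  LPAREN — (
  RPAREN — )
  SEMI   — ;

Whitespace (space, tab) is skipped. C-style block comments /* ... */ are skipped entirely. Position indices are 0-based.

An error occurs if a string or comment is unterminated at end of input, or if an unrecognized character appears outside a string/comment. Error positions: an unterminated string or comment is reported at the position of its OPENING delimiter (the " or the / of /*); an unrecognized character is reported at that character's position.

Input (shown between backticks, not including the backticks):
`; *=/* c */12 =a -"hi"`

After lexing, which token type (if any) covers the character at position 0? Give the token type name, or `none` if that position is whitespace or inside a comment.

Answer: SEMI

Derivation:
pos=0: emit SEMI ';'
pos=2: emit STAR '*'
pos=3: emit EQ '='
pos=4: enter COMMENT mode (saw '/*')
exit COMMENT mode (now at pos=11)
pos=11: emit NUM '12' (now at pos=13)
pos=14: emit EQ '='
pos=15: emit ID 'a' (now at pos=16)
pos=17: emit MINUS '-'
pos=18: enter STRING mode
pos=18: emit STR "hi" (now at pos=22)
DONE. 8 tokens: [SEMI, STAR, EQ, NUM, EQ, ID, MINUS, STR]
Position 0: char is ';' -> SEMI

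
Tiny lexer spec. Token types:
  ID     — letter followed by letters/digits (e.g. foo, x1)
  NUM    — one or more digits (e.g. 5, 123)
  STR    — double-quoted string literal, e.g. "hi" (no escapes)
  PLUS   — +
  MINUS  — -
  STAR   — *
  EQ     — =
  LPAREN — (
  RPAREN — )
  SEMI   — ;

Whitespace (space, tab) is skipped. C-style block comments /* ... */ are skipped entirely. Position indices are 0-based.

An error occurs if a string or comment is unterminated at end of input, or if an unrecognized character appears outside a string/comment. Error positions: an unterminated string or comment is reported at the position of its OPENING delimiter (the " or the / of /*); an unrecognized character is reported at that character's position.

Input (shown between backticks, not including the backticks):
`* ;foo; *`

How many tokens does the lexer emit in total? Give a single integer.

Answer: 5

Derivation:
pos=0: emit STAR '*'
pos=2: emit SEMI ';'
pos=3: emit ID 'foo' (now at pos=6)
pos=6: emit SEMI ';'
pos=8: emit STAR '*'
DONE. 5 tokens: [STAR, SEMI, ID, SEMI, STAR]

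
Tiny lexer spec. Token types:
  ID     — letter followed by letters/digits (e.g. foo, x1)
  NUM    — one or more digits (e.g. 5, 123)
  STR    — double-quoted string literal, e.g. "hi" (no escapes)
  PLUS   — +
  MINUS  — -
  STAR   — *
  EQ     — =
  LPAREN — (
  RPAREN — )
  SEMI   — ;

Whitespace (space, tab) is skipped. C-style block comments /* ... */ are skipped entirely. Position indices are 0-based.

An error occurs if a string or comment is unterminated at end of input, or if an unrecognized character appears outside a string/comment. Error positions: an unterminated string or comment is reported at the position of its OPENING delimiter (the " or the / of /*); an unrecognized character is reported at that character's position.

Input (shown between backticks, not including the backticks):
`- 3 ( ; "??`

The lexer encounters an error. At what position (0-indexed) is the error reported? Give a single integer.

Answer: 8

Derivation:
pos=0: emit MINUS '-'
pos=2: emit NUM '3' (now at pos=3)
pos=4: emit LPAREN '('
pos=6: emit SEMI ';'
pos=8: enter STRING mode
pos=8: ERROR — unterminated string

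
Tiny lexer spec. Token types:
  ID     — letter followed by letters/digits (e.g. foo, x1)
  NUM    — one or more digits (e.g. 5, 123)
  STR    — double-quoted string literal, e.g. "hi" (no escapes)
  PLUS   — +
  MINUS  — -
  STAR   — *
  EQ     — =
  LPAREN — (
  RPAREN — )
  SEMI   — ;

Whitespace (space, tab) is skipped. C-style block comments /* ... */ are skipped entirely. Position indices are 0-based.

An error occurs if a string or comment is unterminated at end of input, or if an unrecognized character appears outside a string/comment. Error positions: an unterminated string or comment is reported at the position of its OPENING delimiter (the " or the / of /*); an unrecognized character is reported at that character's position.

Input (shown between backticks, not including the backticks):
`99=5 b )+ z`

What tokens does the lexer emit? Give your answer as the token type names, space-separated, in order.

pos=0: emit NUM '99' (now at pos=2)
pos=2: emit EQ '='
pos=3: emit NUM '5' (now at pos=4)
pos=5: emit ID 'b' (now at pos=6)
pos=7: emit RPAREN ')'
pos=8: emit PLUS '+'
pos=10: emit ID 'z' (now at pos=11)
DONE. 7 tokens: [NUM, EQ, NUM, ID, RPAREN, PLUS, ID]

Answer: NUM EQ NUM ID RPAREN PLUS ID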